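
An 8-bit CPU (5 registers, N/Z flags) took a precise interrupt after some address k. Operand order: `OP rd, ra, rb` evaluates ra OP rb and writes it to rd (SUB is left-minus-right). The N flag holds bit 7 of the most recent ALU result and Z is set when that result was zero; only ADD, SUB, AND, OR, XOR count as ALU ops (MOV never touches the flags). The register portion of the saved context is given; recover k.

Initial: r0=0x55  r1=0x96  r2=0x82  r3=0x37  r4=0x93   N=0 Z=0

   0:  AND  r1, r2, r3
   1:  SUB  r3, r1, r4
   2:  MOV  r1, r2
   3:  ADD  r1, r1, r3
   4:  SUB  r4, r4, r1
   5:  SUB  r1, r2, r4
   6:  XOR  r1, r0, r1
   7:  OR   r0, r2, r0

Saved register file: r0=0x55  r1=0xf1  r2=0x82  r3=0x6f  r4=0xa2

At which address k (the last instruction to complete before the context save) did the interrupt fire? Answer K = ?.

K = 4

after  0: r0=0x55 r1=0x02 r2=0x82 r3=0x37 r4=0x93  N=0 Z=0
after  1: r0=0x55 r1=0x02 r2=0x82 r3=0x6f r4=0x93  N=0 Z=0
after  2: r0=0x55 r1=0x82 r2=0x82 r3=0x6f r4=0x93  N=0 Z=0
after  3: r0=0x55 r1=0xf1 r2=0x82 r3=0x6f r4=0x93  N=1 Z=0
after  4: r0=0x55 r1=0xf1 r2=0x82 r3=0x6f r4=0xa2  N=1 Z=0
-- IRQ taken; context saved, return-PC = 5 --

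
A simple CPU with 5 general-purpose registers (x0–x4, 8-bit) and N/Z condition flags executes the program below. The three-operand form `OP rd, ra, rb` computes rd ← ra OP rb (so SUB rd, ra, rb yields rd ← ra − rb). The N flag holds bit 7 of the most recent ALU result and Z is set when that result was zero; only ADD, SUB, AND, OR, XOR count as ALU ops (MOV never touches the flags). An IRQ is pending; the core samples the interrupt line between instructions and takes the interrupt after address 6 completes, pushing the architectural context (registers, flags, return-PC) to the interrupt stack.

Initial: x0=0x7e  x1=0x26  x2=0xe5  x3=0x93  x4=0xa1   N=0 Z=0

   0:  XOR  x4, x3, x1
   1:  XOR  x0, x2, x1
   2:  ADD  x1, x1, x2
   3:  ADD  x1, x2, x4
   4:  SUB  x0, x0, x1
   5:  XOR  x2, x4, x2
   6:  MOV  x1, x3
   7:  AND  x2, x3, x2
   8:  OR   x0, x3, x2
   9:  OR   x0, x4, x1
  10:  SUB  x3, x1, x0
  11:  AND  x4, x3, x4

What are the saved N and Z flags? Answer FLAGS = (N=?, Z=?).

after  0: x0=0x7e x1=0x26 x2=0xe5 x3=0x93 x4=0xb5  N=1 Z=0
after  1: x0=0xc3 x1=0x26 x2=0xe5 x3=0x93 x4=0xb5  N=1 Z=0
after  2: x0=0xc3 x1=0x0b x2=0xe5 x3=0x93 x4=0xb5  N=0 Z=0
after  3: x0=0xc3 x1=0x9a x2=0xe5 x3=0x93 x4=0xb5  N=1 Z=0
after  4: x0=0x29 x1=0x9a x2=0xe5 x3=0x93 x4=0xb5  N=0 Z=0
after  5: x0=0x29 x1=0x9a x2=0x50 x3=0x93 x4=0xb5  N=0 Z=0
after  6: x0=0x29 x1=0x93 x2=0x50 x3=0x93 x4=0xb5  N=0 Z=0
-- IRQ taken; context saved, return-PC = 7 --

FLAGS = (N=0, Z=0)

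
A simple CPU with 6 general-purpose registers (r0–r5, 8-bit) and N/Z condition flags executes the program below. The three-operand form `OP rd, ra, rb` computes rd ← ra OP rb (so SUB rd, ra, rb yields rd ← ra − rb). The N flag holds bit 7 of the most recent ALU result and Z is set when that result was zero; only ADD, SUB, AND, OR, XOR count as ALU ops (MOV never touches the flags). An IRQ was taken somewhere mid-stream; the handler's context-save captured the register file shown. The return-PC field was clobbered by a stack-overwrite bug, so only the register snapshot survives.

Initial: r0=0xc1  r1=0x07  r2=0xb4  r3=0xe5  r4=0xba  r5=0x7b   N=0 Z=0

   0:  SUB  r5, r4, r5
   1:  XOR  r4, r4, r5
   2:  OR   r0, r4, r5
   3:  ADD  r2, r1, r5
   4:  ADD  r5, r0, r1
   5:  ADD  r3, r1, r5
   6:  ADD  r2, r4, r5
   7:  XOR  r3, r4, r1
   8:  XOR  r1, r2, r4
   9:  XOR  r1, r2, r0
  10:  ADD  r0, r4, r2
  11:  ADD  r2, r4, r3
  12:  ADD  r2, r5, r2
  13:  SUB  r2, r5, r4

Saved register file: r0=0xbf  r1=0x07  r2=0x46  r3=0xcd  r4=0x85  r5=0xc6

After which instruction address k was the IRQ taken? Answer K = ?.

K = 5

after  0: r0=0xc1 r1=0x07 r2=0xb4 r3=0xe5 r4=0xba r5=0x3f  N=0 Z=0
after  1: r0=0xc1 r1=0x07 r2=0xb4 r3=0xe5 r4=0x85 r5=0x3f  N=1 Z=0
after  2: r0=0xbf r1=0x07 r2=0xb4 r3=0xe5 r4=0x85 r5=0x3f  N=1 Z=0
after  3: r0=0xbf r1=0x07 r2=0x46 r3=0xe5 r4=0x85 r5=0x3f  N=0 Z=0
after  4: r0=0xbf r1=0x07 r2=0x46 r3=0xe5 r4=0x85 r5=0xc6  N=1 Z=0
after  5: r0=0xbf r1=0x07 r2=0x46 r3=0xcd r4=0x85 r5=0xc6  N=1 Z=0
-- IRQ taken; context saved, return-PC = 6 --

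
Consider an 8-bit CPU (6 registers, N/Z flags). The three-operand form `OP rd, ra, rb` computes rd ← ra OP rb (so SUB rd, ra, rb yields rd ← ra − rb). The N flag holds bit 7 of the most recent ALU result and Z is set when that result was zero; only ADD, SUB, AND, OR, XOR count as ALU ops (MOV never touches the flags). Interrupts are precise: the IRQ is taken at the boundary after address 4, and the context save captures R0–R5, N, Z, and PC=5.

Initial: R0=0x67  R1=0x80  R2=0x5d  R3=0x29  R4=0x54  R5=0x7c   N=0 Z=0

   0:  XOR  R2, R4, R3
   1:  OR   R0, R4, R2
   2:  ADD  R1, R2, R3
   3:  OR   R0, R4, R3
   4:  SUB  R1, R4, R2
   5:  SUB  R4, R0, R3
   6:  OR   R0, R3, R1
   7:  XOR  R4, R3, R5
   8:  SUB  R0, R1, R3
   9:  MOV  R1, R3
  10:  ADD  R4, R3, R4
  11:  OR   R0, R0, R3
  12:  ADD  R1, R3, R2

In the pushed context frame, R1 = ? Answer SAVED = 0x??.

after  0: R0=0x67 R1=0x80 R2=0x7d R3=0x29 R4=0x54 R5=0x7c  N=0 Z=0
after  1: R0=0x7d R1=0x80 R2=0x7d R3=0x29 R4=0x54 R5=0x7c  N=0 Z=0
after  2: R0=0x7d R1=0xa6 R2=0x7d R3=0x29 R4=0x54 R5=0x7c  N=1 Z=0
after  3: R0=0x7d R1=0xa6 R2=0x7d R3=0x29 R4=0x54 R5=0x7c  N=0 Z=0
after  4: R0=0x7d R1=0xd7 R2=0x7d R3=0x29 R4=0x54 R5=0x7c  N=1 Z=0
-- IRQ taken; context saved, return-PC = 5 --

SAVED = 0xd7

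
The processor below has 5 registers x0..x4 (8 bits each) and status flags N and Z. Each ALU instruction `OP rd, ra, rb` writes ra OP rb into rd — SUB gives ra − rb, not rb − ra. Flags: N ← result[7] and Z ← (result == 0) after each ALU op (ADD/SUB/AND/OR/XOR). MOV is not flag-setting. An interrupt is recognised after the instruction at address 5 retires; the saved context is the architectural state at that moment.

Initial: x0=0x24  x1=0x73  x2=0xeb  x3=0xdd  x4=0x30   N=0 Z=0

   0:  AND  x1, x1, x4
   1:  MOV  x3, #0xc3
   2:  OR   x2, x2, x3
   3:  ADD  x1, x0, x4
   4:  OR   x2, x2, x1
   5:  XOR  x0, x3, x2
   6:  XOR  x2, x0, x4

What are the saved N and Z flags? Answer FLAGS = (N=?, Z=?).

after  0: x0=0x24 x1=0x30 x2=0xeb x3=0xdd x4=0x30  N=0 Z=0
after  1: x0=0x24 x1=0x30 x2=0xeb x3=0xc3 x4=0x30  N=0 Z=0
after  2: x0=0x24 x1=0x30 x2=0xeb x3=0xc3 x4=0x30  N=1 Z=0
after  3: x0=0x24 x1=0x54 x2=0xeb x3=0xc3 x4=0x30  N=0 Z=0
after  4: x0=0x24 x1=0x54 x2=0xff x3=0xc3 x4=0x30  N=1 Z=0
after  5: x0=0x3c x1=0x54 x2=0xff x3=0xc3 x4=0x30  N=0 Z=0
-- IRQ taken; context saved, return-PC = 6 --

FLAGS = (N=0, Z=0)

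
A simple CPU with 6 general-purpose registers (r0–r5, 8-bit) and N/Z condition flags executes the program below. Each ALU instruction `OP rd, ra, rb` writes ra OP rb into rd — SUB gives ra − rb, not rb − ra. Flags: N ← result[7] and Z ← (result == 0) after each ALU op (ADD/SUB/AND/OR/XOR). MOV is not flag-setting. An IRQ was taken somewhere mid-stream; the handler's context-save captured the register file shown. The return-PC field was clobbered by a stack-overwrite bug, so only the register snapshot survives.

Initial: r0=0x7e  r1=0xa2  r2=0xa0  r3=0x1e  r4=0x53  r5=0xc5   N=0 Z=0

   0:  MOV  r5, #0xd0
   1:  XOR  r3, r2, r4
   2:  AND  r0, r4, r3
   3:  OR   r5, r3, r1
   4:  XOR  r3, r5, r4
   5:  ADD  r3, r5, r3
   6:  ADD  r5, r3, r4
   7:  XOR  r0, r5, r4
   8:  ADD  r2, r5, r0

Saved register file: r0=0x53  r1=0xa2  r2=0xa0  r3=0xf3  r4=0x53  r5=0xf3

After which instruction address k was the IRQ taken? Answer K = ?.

K = 3

after  0: r0=0x7e r1=0xa2 r2=0xa0 r3=0x1e r4=0x53 r5=0xd0  N=0 Z=0
after  1: r0=0x7e r1=0xa2 r2=0xa0 r3=0xf3 r4=0x53 r5=0xd0  N=1 Z=0
after  2: r0=0x53 r1=0xa2 r2=0xa0 r3=0xf3 r4=0x53 r5=0xd0  N=0 Z=0
after  3: r0=0x53 r1=0xa2 r2=0xa0 r3=0xf3 r4=0x53 r5=0xf3  N=1 Z=0
-- IRQ taken; context saved, return-PC = 4 --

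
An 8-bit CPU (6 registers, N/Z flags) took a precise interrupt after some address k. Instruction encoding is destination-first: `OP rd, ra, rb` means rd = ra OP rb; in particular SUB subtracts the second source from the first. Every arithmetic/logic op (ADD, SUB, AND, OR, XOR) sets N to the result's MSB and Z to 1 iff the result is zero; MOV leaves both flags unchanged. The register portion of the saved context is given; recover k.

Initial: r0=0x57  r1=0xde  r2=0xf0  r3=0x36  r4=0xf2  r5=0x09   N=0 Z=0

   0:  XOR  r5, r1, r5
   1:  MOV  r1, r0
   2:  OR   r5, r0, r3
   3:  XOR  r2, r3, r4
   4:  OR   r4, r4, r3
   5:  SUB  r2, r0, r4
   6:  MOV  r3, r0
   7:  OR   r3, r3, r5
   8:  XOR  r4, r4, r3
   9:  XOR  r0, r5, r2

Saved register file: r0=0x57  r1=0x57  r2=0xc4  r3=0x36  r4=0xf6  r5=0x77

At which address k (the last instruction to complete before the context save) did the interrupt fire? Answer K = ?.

K = 4

after  0: r0=0x57 r1=0xde r2=0xf0 r3=0x36 r4=0xf2 r5=0xd7  N=1 Z=0
after  1: r0=0x57 r1=0x57 r2=0xf0 r3=0x36 r4=0xf2 r5=0xd7  N=1 Z=0
after  2: r0=0x57 r1=0x57 r2=0xf0 r3=0x36 r4=0xf2 r5=0x77  N=0 Z=0
after  3: r0=0x57 r1=0x57 r2=0xc4 r3=0x36 r4=0xf2 r5=0x77  N=1 Z=0
after  4: r0=0x57 r1=0x57 r2=0xc4 r3=0x36 r4=0xf6 r5=0x77  N=1 Z=0
-- IRQ taken; context saved, return-PC = 5 --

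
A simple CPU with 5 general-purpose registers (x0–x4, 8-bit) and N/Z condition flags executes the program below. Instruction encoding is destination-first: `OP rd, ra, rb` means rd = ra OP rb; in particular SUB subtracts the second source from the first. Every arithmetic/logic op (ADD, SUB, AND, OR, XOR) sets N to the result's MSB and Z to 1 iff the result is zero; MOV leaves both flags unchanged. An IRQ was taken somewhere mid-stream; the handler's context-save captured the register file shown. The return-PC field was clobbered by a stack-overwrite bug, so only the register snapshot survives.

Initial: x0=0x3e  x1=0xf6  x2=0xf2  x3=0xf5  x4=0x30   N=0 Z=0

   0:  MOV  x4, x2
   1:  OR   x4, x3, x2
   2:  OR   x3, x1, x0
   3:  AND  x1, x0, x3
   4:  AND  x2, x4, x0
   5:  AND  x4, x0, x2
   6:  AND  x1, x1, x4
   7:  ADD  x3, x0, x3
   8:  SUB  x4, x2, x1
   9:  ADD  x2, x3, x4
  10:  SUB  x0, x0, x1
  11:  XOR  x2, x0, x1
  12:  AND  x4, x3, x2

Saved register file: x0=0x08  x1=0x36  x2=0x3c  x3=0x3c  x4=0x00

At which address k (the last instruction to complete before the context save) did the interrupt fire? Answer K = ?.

after  0: x0=0x3e x1=0xf6 x2=0xf2 x3=0xf5 x4=0xf2  N=0 Z=0
after  1: x0=0x3e x1=0xf6 x2=0xf2 x3=0xf5 x4=0xf7  N=1 Z=0
after  2: x0=0x3e x1=0xf6 x2=0xf2 x3=0xfe x4=0xf7  N=1 Z=0
after  3: x0=0x3e x1=0x3e x2=0xf2 x3=0xfe x4=0xf7  N=0 Z=0
after  4: x0=0x3e x1=0x3e x2=0x36 x3=0xfe x4=0xf7  N=0 Z=0
after  5: x0=0x3e x1=0x3e x2=0x36 x3=0xfe x4=0x36  N=0 Z=0
after  6: x0=0x3e x1=0x36 x2=0x36 x3=0xfe x4=0x36  N=0 Z=0
after  7: x0=0x3e x1=0x36 x2=0x36 x3=0x3c x4=0x36  N=0 Z=0
after  8: x0=0x3e x1=0x36 x2=0x36 x3=0x3c x4=0x00  N=0 Z=1
after  9: x0=0x3e x1=0x36 x2=0x3c x3=0x3c x4=0x00  N=0 Z=0
after 10: x0=0x08 x1=0x36 x2=0x3c x3=0x3c x4=0x00  N=0 Z=0
-- IRQ taken; context saved, return-PC = 11 --

K = 10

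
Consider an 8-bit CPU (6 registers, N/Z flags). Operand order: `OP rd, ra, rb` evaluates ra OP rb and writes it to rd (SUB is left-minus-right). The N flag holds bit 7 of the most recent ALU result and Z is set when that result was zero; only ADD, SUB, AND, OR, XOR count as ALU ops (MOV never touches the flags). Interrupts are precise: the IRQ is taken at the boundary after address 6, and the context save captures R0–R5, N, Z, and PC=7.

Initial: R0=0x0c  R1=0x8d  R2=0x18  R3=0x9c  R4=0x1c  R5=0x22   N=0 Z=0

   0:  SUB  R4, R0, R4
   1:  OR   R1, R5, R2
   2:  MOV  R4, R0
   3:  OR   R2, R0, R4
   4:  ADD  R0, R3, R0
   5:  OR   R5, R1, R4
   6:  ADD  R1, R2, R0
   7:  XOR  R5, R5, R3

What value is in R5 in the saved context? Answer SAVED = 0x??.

after  0: R0=0x0c R1=0x8d R2=0x18 R3=0x9c R4=0xf0 R5=0x22  N=1 Z=0
after  1: R0=0x0c R1=0x3a R2=0x18 R3=0x9c R4=0xf0 R5=0x22  N=0 Z=0
after  2: R0=0x0c R1=0x3a R2=0x18 R3=0x9c R4=0x0c R5=0x22  N=0 Z=0
after  3: R0=0x0c R1=0x3a R2=0x0c R3=0x9c R4=0x0c R5=0x22  N=0 Z=0
after  4: R0=0xa8 R1=0x3a R2=0x0c R3=0x9c R4=0x0c R5=0x22  N=1 Z=0
after  5: R0=0xa8 R1=0x3a R2=0x0c R3=0x9c R4=0x0c R5=0x3e  N=0 Z=0
after  6: R0=0xa8 R1=0xb4 R2=0x0c R3=0x9c R4=0x0c R5=0x3e  N=1 Z=0
-- IRQ taken; context saved, return-PC = 7 --

SAVED = 0x3e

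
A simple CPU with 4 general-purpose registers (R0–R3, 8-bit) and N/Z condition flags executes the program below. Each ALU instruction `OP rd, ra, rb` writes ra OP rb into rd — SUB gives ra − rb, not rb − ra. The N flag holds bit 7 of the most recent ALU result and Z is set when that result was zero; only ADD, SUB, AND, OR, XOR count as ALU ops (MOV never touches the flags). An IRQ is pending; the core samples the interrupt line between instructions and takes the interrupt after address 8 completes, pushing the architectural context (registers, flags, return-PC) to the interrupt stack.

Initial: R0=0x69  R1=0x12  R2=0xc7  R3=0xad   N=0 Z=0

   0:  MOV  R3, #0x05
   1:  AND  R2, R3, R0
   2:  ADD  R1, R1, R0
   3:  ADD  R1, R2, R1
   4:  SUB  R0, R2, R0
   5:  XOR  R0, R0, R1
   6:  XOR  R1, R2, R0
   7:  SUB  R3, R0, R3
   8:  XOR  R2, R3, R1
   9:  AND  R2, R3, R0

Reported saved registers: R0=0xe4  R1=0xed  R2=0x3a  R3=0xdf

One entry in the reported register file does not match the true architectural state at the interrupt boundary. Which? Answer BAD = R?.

BAD = R1

after  0: R0=0x69 R1=0x12 R2=0xc7 R3=0x05  N=0 Z=0
after  1: R0=0x69 R1=0x12 R2=0x01 R3=0x05  N=0 Z=0
after  2: R0=0x69 R1=0x7b R2=0x01 R3=0x05  N=0 Z=0
after  3: R0=0x69 R1=0x7c R2=0x01 R3=0x05  N=0 Z=0
after  4: R0=0x98 R1=0x7c R2=0x01 R3=0x05  N=1 Z=0
after  5: R0=0xe4 R1=0x7c R2=0x01 R3=0x05  N=1 Z=0
after  6: R0=0xe4 R1=0xe5 R2=0x01 R3=0x05  N=1 Z=0
after  7: R0=0xe4 R1=0xe5 R2=0x01 R3=0xdf  N=1 Z=0
after  8: R0=0xe4 R1=0xe5 R2=0x3a R3=0xdf  N=0 Z=0
-- IRQ taken; context saved, return-PC = 9 --
mismatch: R1: reported 0xed vs actual 0xe5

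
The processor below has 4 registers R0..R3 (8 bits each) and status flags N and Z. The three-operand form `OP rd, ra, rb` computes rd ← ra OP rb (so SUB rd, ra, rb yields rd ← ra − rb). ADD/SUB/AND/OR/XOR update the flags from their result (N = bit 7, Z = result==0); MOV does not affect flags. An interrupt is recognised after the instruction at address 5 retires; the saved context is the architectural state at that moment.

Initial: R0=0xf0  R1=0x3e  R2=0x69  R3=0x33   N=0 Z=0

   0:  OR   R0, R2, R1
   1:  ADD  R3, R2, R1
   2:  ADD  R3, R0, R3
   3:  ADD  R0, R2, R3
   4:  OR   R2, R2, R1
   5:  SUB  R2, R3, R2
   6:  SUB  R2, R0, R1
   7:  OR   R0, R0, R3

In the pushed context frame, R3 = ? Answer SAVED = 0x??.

SAVED = 0x26

after  0: R0=0x7f R1=0x3e R2=0x69 R3=0x33  N=0 Z=0
after  1: R0=0x7f R1=0x3e R2=0x69 R3=0xa7  N=1 Z=0
after  2: R0=0x7f R1=0x3e R2=0x69 R3=0x26  N=0 Z=0
after  3: R0=0x8f R1=0x3e R2=0x69 R3=0x26  N=1 Z=0
after  4: R0=0x8f R1=0x3e R2=0x7f R3=0x26  N=0 Z=0
after  5: R0=0x8f R1=0x3e R2=0xa7 R3=0x26  N=1 Z=0
-- IRQ taken; context saved, return-PC = 6 --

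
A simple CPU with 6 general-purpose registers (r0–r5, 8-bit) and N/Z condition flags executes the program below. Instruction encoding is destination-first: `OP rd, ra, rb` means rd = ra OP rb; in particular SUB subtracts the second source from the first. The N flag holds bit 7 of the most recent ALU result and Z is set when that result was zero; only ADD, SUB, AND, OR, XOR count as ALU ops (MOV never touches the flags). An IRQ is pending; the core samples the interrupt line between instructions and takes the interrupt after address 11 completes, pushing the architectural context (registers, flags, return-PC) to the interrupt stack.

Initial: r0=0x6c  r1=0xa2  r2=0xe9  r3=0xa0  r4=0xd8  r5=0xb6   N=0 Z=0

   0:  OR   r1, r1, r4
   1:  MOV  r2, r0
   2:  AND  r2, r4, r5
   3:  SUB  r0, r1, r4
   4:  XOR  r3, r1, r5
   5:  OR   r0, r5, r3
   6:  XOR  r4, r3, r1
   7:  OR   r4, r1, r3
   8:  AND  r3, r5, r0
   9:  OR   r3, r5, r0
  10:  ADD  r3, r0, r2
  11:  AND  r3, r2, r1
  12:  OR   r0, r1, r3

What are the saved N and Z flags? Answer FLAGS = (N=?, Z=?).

after  0: r0=0x6c r1=0xfa r2=0xe9 r3=0xa0 r4=0xd8 r5=0xb6  N=1 Z=0
after  1: r0=0x6c r1=0xfa r2=0x6c r3=0xa0 r4=0xd8 r5=0xb6  N=1 Z=0
after  2: r0=0x6c r1=0xfa r2=0x90 r3=0xa0 r4=0xd8 r5=0xb6  N=1 Z=0
after  3: r0=0x22 r1=0xfa r2=0x90 r3=0xa0 r4=0xd8 r5=0xb6  N=0 Z=0
after  4: r0=0x22 r1=0xfa r2=0x90 r3=0x4c r4=0xd8 r5=0xb6  N=0 Z=0
after  5: r0=0xfe r1=0xfa r2=0x90 r3=0x4c r4=0xd8 r5=0xb6  N=1 Z=0
after  6: r0=0xfe r1=0xfa r2=0x90 r3=0x4c r4=0xb6 r5=0xb6  N=1 Z=0
after  7: r0=0xfe r1=0xfa r2=0x90 r3=0x4c r4=0xfe r5=0xb6  N=1 Z=0
after  8: r0=0xfe r1=0xfa r2=0x90 r3=0xb6 r4=0xfe r5=0xb6  N=1 Z=0
after  9: r0=0xfe r1=0xfa r2=0x90 r3=0xfe r4=0xfe r5=0xb6  N=1 Z=0
after 10: r0=0xfe r1=0xfa r2=0x90 r3=0x8e r4=0xfe r5=0xb6  N=1 Z=0
after 11: r0=0xfe r1=0xfa r2=0x90 r3=0x90 r4=0xfe r5=0xb6  N=1 Z=0
-- IRQ taken; context saved, return-PC = 12 --

FLAGS = (N=1, Z=0)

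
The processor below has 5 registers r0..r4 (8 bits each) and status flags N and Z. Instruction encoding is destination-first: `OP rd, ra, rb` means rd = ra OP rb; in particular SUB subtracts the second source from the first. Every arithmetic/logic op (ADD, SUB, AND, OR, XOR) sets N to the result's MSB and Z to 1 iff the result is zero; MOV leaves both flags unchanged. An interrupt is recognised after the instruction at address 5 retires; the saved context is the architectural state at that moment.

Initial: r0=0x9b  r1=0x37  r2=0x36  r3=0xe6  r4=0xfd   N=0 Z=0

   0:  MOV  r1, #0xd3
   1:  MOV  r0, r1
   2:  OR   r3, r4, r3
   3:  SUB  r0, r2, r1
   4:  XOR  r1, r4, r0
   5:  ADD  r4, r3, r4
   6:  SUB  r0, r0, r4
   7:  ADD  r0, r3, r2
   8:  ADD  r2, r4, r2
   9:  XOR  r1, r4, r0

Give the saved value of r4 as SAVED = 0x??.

SAVED = 0xfc

after  0: r0=0x9b r1=0xd3 r2=0x36 r3=0xe6 r4=0xfd  N=0 Z=0
after  1: r0=0xd3 r1=0xd3 r2=0x36 r3=0xe6 r4=0xfd  N=0 Z=0
after  2: r0=0xd3 r1=0xd3 r2=0x36 r3=0xff r4=0xfd  N=1 Z=0
after  3: r0=0x63 r1=0xd3 r2=0x36 r3=0xff r4=0xfd  N=0 Z=0
after  4: r0=0x63 r1=0x9e r2=0x36 r3=0xff r4=0xfd  N=1 Z=0
after  5: r0=0x63 r1=0x9e r2=0x36 r3=0xff r4=0xfc  N=1 Z=0
-- IRQ taken; context saved, return-PC = 6 --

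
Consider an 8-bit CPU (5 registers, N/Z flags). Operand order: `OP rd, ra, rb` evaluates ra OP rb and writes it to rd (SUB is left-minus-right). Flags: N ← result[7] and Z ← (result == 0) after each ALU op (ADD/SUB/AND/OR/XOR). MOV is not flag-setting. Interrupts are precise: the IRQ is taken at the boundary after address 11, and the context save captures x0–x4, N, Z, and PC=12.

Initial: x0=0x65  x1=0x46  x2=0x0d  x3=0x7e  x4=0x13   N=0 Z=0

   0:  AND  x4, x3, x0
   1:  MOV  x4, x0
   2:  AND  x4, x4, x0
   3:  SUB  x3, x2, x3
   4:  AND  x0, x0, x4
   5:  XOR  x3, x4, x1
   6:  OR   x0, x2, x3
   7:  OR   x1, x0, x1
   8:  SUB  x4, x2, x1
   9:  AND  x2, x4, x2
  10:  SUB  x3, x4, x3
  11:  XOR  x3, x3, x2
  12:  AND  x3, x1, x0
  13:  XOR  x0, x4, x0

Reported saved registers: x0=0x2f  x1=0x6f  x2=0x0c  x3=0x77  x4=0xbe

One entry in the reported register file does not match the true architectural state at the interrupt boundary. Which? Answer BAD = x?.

BAD = x4

after  0: x0=0x65 x1=0x46 x2=0x0d x3=0x7e x4=0x64  N=0 Z=0
after  1: x0=0x65 x1=0x46 x2=0x0d x3=0x7e x4=0x65  N=0 Z=0
after  2: x0=0x65 x1=0x46 x2=0x0d x3=0x7e x4=0x65  N=0 Z=0
after  3: x0=0x65 x1=0x46 x2=0x0d x3=0x8f x4=0x65  N=1 Z=0
after  4: x0=0x65 x1=0x46 x2=0x0d x3=0x8f x4=0x65  N=0 Z=0
after  5: x0=0x65 x1=0x46 x2=0x0d x3=0x23 x4=0x65  N=0 Z=0
after  6: x0=0x2f x1=0x46 x2=0x0d x3=0x23 x4=0x65  N=0 Z=0
after  7: x0=0x2f x1=0x6f x2=0x0d x3=0x23 x4=0x65  N=0 Z=0
after  8: x0=0x2f x1=0x6f x2=0x0d x3=0x23 x4=0x9e  N=1 Z=0
after  9: x0=0x2f x1=0x6f x2=0x0c x3=0x23 x4=0x9e  N=0 Z=0
after 10: x0=0x2f x1=0x6f x2=0x0c x3=0x7b x4=0x9e  N=0 Z=0
after 11: x0=0x2f x1=0x6f x2=0x0c x3=0x77 x4=0x9e  N=0 Z=0
-- IRQ taken; context saved, return-PC = 12 --
mismatch: x4: reported 0xbe vs actual 0x9e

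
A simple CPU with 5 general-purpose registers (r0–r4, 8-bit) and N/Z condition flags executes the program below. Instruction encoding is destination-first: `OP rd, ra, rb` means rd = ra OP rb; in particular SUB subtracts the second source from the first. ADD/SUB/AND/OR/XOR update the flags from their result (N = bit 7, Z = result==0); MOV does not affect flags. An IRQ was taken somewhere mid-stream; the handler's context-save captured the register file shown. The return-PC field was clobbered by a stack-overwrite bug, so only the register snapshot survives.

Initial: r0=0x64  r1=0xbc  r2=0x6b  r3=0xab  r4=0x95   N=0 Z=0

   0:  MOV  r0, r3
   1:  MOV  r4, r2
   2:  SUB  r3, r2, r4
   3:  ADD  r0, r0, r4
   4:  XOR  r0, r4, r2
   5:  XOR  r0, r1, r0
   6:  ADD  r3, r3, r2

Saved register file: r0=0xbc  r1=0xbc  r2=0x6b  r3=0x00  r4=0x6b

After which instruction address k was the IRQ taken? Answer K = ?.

after  0: r0=0xab r1=0xbc r2=0x6b r3=0xab r4=0x95  N=0 Z=0
after  1: r0=0xab r1=0xbc r2=0x6b r3=0xab r4=0x6b  N=0 Z=0
after  2: r0=0xab r1=0xbc r2=0x6b r3=0x00 r4=0x6b  N=0 Z=1
after  3: r0=0x16 r1=0xbc r2=0x6b r3=0x00 r4=0x6b  N=0 Z=0
after  4: r0=0x00 r1=0xbc r2=0x6b r3=0x00 r4=0x6b  N=0 Z=1
after  5: r0=0xbc r1=0xbc r2=0x6b r3=0x00 r4=0x6b  N=1 Z=0
-- IRQ taken; context saved, return-PC = 6 --

K = 5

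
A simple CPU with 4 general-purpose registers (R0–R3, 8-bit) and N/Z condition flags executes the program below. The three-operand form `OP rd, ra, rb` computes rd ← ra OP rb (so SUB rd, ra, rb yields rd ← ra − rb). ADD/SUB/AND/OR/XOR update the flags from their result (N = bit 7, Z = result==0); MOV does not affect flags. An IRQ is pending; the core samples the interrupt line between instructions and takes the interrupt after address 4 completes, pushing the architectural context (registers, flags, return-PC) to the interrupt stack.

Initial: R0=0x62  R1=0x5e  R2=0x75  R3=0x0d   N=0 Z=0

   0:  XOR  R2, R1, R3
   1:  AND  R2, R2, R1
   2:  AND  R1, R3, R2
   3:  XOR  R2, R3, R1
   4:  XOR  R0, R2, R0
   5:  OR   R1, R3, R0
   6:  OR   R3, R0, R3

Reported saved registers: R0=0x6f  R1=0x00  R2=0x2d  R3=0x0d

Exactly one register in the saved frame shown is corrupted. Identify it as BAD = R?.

after  0: R0=0x62 R1=0x5e R2=0x53 R3=0x0d  N=0 Z=0
after  1: R0=0x62 R1=0x5e R2=0x52 R3=0x0d  N=0 Z=0
after  2: R0=0x62 R1=0x00 R2=0x52 R3=0x0d  N=0 Z=1
after  3: R0=0x62 R1=0x00 R2=0x0d R3=0x0d  N=0 Z=0
after  4: R0=0x6f R1=0x00 R2=0x0d R3=0x0d  N=0 Z=0
-- IRQ taken; context saved, return-PC = 5 --
mismatch: R2: reported 0x2d vs actual 0x0d

BAD = R2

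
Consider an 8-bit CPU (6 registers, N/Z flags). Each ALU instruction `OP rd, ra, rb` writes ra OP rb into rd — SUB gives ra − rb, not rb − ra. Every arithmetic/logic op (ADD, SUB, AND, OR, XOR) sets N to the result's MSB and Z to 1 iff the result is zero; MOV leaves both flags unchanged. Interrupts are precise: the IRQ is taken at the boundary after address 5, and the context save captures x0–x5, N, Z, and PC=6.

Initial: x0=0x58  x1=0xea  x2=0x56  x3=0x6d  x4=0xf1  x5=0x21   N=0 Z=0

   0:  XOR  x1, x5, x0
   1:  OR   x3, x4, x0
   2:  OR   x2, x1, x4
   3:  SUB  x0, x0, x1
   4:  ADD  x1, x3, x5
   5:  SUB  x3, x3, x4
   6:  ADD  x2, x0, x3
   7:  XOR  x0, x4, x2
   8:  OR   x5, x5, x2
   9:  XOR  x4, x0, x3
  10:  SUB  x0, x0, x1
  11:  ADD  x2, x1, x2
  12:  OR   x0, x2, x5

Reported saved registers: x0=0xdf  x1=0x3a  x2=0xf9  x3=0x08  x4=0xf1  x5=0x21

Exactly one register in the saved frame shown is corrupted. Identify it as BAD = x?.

after  0: x0=0x58 x1=0x79 x2=0x56 x3=0x6d x4=0xf1 x5=0x21  N=0 Z=0
after  1: x0=0x58 x1=0x79 x2=0x56 x3=0xf9 x4=0xf1 x5=0x21  N=1 Z=0
after  2: x0=0x58 x1=0x79 x2=0xf9 x3=0xf9 x4=0xf1 x5=0x21  N=1 Z=0
after  3: x0=0xdf x1=0x79 x2=0xf9 x3=0xf9 x4=0xf1 x5=0x21  N=1 Z=0
after  4: x0=0xdf x1=0x1a x2=0xf9 x3=0xf9 x4=0xf1 x5=0x21  N=0 Z=0
after  5: x0=0xdf x1=0x1a x2=0xf9 x3=0x08 x4=0xf1 x5=0x21  N=0 Z=0
-- IRQ taken; context saved, return-PC = 6 --
mismatch: x1: reported 0x3a vs actual 0x1a

BAD = x1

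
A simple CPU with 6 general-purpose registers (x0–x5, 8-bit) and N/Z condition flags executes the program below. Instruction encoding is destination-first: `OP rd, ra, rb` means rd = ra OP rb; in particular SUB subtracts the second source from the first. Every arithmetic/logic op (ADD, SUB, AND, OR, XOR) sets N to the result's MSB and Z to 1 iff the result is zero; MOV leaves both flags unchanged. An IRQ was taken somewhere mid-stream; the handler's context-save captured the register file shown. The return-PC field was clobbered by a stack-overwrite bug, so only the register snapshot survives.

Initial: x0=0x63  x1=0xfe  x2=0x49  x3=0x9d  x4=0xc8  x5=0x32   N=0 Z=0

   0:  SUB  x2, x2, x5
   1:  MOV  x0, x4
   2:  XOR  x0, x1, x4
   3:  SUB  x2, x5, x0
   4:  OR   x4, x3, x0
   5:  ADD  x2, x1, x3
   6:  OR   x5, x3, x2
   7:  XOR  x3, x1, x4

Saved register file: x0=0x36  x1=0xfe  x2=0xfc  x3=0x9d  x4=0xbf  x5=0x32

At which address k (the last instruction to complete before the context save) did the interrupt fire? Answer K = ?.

K = 4

after  0: x0=0x63 x1=0xfe x2=0x17 x3=0x9d x4=0xc8 x5=0x32  N=0 Z=0
after  1: x0=0xc8 x1=0xfe x2=0x17 x3=0x9d x4=0xc8 x5=0x32  N=0 Z=0
after  2: x0=0x36 x1=0xfe x2=0x17 x3=0x9d x4=0xc8 x5=0x32  N=0 Z=0
after  3: x0=0x36 x1=0xfe x2=0xfc x3=0x9d x4=0xc8 x5=0x32  N=1 Z=0
after  4: x0=0x36 x1=0xfe x2=0xfc x3=0x9d x4=0xbf x5=0x32  N=1 Z=0
-- IRQ taken; context saved, return-PC = 5 --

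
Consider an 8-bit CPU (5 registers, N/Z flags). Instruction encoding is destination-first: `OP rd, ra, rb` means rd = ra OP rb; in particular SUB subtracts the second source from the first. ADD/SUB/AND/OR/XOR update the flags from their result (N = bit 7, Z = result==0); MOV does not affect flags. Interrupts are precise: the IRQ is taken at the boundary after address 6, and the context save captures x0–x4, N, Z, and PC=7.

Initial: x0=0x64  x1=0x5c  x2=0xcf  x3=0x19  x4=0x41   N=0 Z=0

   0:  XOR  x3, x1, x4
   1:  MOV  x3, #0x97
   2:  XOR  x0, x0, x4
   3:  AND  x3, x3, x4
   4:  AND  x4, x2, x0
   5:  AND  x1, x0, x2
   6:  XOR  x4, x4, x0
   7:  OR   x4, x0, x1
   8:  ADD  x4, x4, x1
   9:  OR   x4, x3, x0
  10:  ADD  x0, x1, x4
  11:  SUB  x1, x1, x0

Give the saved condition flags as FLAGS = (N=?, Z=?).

FLAGS = (N=0, Z=0)

after  0: x0=0x64 x1=0x5c x2=0xcf x3=0x1d x4=0x41  N=0 Z=0
after  1: x0=0x64 x1=0x5c x2=0xcf x3=0x97 x4=0x41  N=0 Z=0
after  2: x0=0x25 x1=0x5c x2=0xcf x3=0x97 x4=0x41  N=0 Z=0
after  3: x0=0x25 x1=0x5c x2=0xcf x3=0x01 x4=0x41  N=0 Z=0
after  4: x0=0x25 x1=0x5c x2=0xcf x3=0x01 x4=0x05  N=0 Z=0
after  5: x0=0x25 x1=0x05 x2=0xcf x3=0x01 x4=0x05  N=0 Z=0
after  6: x0=0x25 x1=0x05 x2=0xcf x3=0x01 x4=0x20  N=0 Z=0
-- IRQ taken; context saved, return-PC = 7 --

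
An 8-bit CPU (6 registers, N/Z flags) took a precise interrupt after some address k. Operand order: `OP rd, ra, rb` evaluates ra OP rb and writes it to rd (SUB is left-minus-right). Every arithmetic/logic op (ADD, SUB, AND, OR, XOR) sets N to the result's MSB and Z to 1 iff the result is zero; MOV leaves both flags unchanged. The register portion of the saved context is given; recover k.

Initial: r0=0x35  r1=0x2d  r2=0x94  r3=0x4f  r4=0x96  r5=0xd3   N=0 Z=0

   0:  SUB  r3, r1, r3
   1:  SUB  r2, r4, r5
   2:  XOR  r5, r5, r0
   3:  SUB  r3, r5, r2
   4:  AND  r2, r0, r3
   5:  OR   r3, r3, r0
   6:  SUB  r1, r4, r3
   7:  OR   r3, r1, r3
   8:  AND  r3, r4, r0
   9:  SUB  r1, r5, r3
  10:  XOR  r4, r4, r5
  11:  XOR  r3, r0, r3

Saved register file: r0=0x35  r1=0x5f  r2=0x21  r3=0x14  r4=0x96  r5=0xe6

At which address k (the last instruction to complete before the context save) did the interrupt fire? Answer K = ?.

K = 8

after  0: r0=0x35 r1=0x2d r2=0x94 r3=0xde r4=0x96 r5=0xd3  N=1 Z=0
after  1: r0=0x35 r1=0x2d r2=0xc3 r3=0xde r4=0x96 r5=0xd3  N=1 Z=0
after  2: r0=0x35 r1=0x2d r2=0xc3 r3=0xde r4=0x96 r5=0xe6  N=1 Z=0
after  3: r0=0x35 r1=0x2d r2=0xc3 r3=0x23 r4=0x96 r5=0xe6  N=0 Z=0
after  4: r0=0x35 r1=0x2d r2=0x21 r3=0x23 r4=0x96 r5=0xe6  N=0 Z=0
after  5: r0=0x35 r1=0x2d r2=0x21 r3=0x37 r4=0x96 r5=0xe6  N=0 Z=0
after  6: r0=0x35 r1=0x5f r2=0x21 r3=0x37 r4=0x96 r5=0xe6  N=0 Z=0
after  7: r0=0x35 r1=0x5f r2=0x21 r3=0x7f r4=0x96 r5=0xe6  N=0 Z=0
after  8: r0=0x35 r1=0x5f r2=0x21 r3=0x14 r4=0x96 r5=0xe6  N=0 Z=0
-- IRQ taken; context saved, return-PC = 9 --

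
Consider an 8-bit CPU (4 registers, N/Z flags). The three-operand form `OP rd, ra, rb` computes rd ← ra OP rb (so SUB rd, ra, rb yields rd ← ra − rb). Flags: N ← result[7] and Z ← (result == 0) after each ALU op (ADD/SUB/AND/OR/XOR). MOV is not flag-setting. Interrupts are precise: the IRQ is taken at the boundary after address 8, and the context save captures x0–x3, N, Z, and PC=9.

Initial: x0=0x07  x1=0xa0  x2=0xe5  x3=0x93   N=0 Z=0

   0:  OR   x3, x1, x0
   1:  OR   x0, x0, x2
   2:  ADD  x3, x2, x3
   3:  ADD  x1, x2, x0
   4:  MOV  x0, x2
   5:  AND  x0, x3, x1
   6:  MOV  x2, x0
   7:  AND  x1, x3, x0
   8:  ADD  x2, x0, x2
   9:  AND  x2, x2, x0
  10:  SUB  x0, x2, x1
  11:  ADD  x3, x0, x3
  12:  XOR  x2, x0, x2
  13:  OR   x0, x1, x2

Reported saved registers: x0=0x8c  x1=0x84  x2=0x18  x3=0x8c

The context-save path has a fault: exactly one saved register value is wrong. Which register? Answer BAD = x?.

after  0: x0=0x07 x1=0xa0 x2=0xe5 x3=0xa7  N=1 Z=0
after  1: x0=0xe7 x1=0xa0 x2=0xe5 x3=0xa7  N=1 Z=0
after  2: x0=0xe7 x1=0xa0 x2=0xe5 x3=0x8c  N=1 Z=0
after  3: x0=0xe7 x1=0xcc x2=0xe5 x3=0x8c  N=1 Z=0
after  4: x0=0xe5 x1=0xcc x2=0xe5 x3=0x8c  N=1 Z=0
after  5: x0=0x8c x1=0xcc x2=0xe5 x3=0x8c  N=1 Z=0
after  6: x0=0x8c x1=0xcc x2=0x8c x3=0x8c  N=1 Z=0
after  7: x0=0x8c x1=0x8c x2=0x8c x3=0x8c  N=1 Z=0
after  8: x0=0x8c x1=0x8c x2=0x18 x3=0x8c  N=0 Z=0
-- IRQ taken; context saved, return-PC = 9 --
mismatch: x1: reported 0x84 vs actual 0x8c

BAD = x1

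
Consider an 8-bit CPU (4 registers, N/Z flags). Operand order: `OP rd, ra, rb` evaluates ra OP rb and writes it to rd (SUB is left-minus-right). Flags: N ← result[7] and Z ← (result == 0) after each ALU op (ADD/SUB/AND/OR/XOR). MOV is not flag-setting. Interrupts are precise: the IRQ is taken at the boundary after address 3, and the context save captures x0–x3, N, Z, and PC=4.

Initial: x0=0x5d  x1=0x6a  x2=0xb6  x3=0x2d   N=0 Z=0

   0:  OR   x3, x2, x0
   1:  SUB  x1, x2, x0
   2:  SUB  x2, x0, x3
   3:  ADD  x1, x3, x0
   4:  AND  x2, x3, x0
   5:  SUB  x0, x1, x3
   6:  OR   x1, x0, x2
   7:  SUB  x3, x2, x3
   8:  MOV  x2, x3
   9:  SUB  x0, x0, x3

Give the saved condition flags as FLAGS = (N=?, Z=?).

after  0: x0=0x5d x1=0x6a x2=0xb6 x3=0xff  N=1 Z=0
after  1: x0=0x5d x1=0x59 x2=0xb6 x3=0xff  N=0 Z=0
after  2: x0=0x5d x1=0x59 x2=0x5e x3=0xff  N=0 Z=0
after  3: x0=0x5d x1=0x5c x2=0x5e x3=0xff  N=0 Z=0
-- IRQ taken; context saved, return-PC = 4 --

FLAGS = (N=0, Z=0)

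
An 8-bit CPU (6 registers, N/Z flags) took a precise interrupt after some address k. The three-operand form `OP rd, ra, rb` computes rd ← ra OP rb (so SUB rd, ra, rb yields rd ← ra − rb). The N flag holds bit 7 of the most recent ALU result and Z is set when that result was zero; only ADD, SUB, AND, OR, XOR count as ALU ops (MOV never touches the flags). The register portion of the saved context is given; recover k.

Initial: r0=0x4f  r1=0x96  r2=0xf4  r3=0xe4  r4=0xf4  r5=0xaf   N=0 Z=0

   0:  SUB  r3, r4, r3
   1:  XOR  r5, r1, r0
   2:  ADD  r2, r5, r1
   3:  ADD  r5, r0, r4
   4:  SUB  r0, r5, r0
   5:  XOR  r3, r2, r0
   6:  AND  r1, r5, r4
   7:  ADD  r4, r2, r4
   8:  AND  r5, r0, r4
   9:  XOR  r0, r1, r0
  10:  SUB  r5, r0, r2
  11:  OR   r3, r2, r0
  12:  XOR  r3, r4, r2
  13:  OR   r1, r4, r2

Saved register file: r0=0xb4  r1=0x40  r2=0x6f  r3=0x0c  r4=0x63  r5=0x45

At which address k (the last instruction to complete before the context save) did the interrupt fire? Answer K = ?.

after  0: r0=0x4f r1=0x96 r2=0xf4 r3=0x10 r4=0xf4 r5=0xaf  N=0 Z=0
after  1: r0=0x4f r1=0x96 r2=0xf4 r3=0x10 r4=0xf4 r5=0xd9  N=1 Z=0
after  2: r0=0x4f r1=0x96 r2=0x6f r3=0x10 r4=0xf4 r5=0xd9  N=0 Z=0
after  3: r0=0x4f r1=0x96 r2=0x6f r3=0x10 r4=0xf4 r5=0x43  N=0 Z=0
after  4: r0=0xf4 r1=0x96 r2=0x6f r3=0x10 r4=0xf4 r5=0x43  N=1 Z=0
after  5: r0=0xf4 r1=0x96 r2=0x6f r3=0x9b r4=0xf4 r5=0x43  N=1 Z=0
after  6: r0=0xf4 r1=0x40 r2=0x6f r3=0x9b r4=0xf4 r5=0x43  N=0 Z=0
after  7: r0=0xf4 r1=0x40 r2=0x6f r3=0x9b r4=0x63 r5=0x43  N=0 Z=0
after  8: r0=0xf4 r1=0x40 r2=0x6f r3=0x9b r4=0x63 r5=0x60  N=0 Z=0
after  9: r0=0xb4 r1=0x40 r2=0x6f r3=0x9b r4=0x63 r5=0x60  N=1 Z=0
after 10: r0=0xb4 r1=0x40 r2=0x6f r3=0x9b r4=0x63 r5=0x45  N=0 Z=0
after 11: r0=0xb4 r1=0x40 r2=0x6f r3=0xff r4=0x63 r5=0x45  N=1 Z=0
after 12: r0=0xb4 r1=0x40 r2=0x6f r3=0x0c r4=0x63 r5=0x45  N=0 Z=0
-- IRQ taken; context saved, return-PC = 13 --

K = 12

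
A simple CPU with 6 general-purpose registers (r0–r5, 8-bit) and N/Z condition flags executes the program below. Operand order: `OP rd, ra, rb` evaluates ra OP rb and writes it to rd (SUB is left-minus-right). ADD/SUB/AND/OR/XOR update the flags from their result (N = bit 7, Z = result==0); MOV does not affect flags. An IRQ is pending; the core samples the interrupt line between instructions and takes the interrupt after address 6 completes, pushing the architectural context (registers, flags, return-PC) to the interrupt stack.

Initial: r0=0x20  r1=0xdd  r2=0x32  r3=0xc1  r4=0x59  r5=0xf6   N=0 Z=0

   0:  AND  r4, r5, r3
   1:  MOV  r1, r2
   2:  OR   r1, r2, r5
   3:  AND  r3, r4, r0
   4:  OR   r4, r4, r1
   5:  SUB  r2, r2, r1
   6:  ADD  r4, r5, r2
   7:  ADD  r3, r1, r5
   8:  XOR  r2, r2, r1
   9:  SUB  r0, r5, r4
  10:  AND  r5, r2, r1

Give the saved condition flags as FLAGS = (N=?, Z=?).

FLAGS = (N=0, Z=0)

after  0: r0=0x20 r1=0xdd r2=0x32 r3=0xc1 r4=0xc0 r5=0xf6  N=1 Z=0
after  1: r0=0x20 r1=0x32 r2=0x32 r3=0xc1 r4=0xc0 r5=0xf6  N=1 Z=0
after  2: r0=0x20 r1=0xf6 r2=0x32 r3=0xc1 r4=0xc0 r5=0xf6  N=1 Z=0
after  3: r0=0x20 r1=0xf6 r2=0x32 r3=0x00 r4=0xc0 r5=0xf6  N=0 Z=1
after  4: r0=0x20 r1=0xf6 r2=0x32 r3=0x00 r4=0xf6 r5=0xf6  N=1 Z=0
after  5: r0=0x20 r1=0xf6 r2=0x3c r3=0x00 r4=0xf6 r5=0xf6  N=0 Z=0
after  6: r0=0x20 r1=0xf6 r2=0x3c r3=0x00 r4=0x32 r5=0xf6  N=0 Z=0
-- IRQ taken; context saved, return-PC = 7 --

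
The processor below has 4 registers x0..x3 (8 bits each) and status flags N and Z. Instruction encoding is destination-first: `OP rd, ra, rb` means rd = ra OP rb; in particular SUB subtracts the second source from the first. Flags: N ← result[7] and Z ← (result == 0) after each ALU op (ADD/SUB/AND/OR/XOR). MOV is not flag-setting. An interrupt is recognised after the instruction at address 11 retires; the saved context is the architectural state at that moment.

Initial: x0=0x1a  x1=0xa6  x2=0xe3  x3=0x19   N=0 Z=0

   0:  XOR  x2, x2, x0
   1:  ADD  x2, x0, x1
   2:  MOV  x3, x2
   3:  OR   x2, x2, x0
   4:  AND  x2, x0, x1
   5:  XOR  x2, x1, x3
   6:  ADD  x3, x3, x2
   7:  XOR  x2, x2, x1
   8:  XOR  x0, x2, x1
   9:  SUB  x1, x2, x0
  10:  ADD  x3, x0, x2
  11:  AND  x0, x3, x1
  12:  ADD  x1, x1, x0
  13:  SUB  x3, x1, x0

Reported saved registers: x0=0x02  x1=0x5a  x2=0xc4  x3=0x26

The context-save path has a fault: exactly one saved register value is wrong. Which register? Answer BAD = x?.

after  0: x0=0x1a x1=0xa6 x2=0xf9 x3=0x19  N=1 Z=0
after  1: x0=0x1a x1=0xa6 x2=0xc0 x3=0x19  N=1 Z=0
after  2: x0=0x1a x1=0xa6 x2=0xc0 x3=0xc0  N=1 Z=0
after  3: x0=0x1a x1=0xa6 x2=0xda x3=0xc0  N=1 Z=0
after  4: x0=0x1a x1=0xa6 x2=0x02 x3=0xc0  N=0 Z=0
after  5: x0=0x1a x1=0xa6 x2=0x66 x3=0xc0  N=0 Z=0
after  6: x0=0x1a x1=0xa6 x2=0x66 x3=0x26  N=0 Z=0
after  7: x0=0x1a x1=0xa6 x2=0xc0 x3=0x26  N=1 Z=0
after  8: x0=0x66 x1=0xa6 x2=0xc0 x3=0x26  N=0 Z=0
after  9: x0=0x66 x1=0x5a x2=0xc0 x3=0x26  N=0 Z=0
after 10: x0=0x66 x1=0x5a x2=0xc0 x3=0x26  N=0 Z=0
after 11: x0=0x02 x1=0x5a x2=0xc0 x3=0x26  N=0 Z=0
-- IRQ taken; context saved, return-PC = 12 --
mismatch: x2: reported 0xc4 vs actual 0xc0

BAD = x2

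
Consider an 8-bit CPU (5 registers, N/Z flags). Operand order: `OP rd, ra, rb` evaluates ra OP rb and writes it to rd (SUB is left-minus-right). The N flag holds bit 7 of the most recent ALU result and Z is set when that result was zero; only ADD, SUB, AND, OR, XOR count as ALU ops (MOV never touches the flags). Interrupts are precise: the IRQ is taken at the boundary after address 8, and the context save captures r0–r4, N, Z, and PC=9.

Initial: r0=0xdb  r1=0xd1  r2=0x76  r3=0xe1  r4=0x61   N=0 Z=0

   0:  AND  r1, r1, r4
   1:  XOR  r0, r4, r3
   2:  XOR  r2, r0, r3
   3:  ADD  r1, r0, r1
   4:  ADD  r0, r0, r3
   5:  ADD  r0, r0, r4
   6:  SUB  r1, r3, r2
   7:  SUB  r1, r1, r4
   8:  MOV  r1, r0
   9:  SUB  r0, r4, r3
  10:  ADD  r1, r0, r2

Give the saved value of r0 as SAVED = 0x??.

after  0: r0=0xdb r1=0x41 r2=0x76 r3=0xe1 r4=0x61  N=0 Z=0
after  1: r0=0x80 r1=0x41 r2=0x76 r3=0xe1 r4=0x61  N=1 Z=0
after  2: r0=0x80 r1=0x41 r2=0x61 r3=0xe1 r4=0x61  N=0 Z=0
after  3: r0=0x80 r1=0xc1 r2=0x61 r3=0xe1 r4=0x61  N=1 Z=0
after  4: r0=0x61 r1=0xc1 r2=0x61 r3=0xe1 r4=0x61  N=0 Z=0
after  5: r0=0xc2 r1=0xc1 r2=0x61 r3=0xe1 r4=0x61  N=1 Z=0
after  6: r0=0xc2 r1=0x80 r2=0x61 r3=0xe1 r4=0x61  N=1 Z=0
after  7: r0=0xc2 r1=0x1f r2=0x61 r3=0xe1 r4=0x61  N=0 Z=0
after  8: r0=0xc2 r1=0xc2 r2=0x61 r3=0xe1 r4=0x61  N=0 Z=0
-- IRQ taken; context saved, return-PC = 9 --

SAVED = 0xc2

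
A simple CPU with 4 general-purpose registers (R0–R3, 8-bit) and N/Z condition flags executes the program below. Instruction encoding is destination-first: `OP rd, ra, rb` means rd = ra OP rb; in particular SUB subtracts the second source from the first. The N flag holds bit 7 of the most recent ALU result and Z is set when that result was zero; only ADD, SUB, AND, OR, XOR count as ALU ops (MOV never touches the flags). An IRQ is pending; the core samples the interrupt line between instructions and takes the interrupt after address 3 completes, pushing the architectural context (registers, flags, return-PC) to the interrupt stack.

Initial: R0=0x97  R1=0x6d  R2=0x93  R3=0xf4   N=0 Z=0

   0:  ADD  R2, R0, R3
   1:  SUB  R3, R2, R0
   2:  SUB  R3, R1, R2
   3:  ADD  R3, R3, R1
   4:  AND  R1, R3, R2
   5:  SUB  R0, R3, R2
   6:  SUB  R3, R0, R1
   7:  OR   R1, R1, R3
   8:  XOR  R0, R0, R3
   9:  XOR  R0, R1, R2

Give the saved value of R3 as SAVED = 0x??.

SAVED = 0x4f

after  0: R0=0x97 R1=0x6d R2=0x8b R3=0xf4  N=1 Z=0
after  1: R0=0x97 R1=0x6d R2=0x8b R3=0xf4  N=1 Z=0
after  2: R0=0x97 R1=0x6d R2=0x8b R3=0xe2  N=1 Z=0
after  3: R0=0x97 R1=0x6d R2=0x8b R3=0x4f  N=0 Z=0
-- IRQ taken; context saved, return-PC = 4 --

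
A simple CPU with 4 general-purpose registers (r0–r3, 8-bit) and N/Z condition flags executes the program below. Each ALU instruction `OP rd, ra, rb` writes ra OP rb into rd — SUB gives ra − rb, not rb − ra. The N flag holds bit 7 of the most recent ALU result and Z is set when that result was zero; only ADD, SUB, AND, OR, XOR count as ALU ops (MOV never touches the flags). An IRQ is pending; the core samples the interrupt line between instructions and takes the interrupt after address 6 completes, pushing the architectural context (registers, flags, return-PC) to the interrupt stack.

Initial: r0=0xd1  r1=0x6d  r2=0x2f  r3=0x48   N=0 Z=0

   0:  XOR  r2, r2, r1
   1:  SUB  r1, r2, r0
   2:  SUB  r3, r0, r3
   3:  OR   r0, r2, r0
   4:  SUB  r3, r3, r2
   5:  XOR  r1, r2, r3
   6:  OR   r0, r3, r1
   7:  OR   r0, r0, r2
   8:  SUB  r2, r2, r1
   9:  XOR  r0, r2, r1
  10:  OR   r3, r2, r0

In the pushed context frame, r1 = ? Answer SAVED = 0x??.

SAVED = 0x05

after  0: r0=0xd1 r1=0x6d r2=0x42 r3=0x48  N=0 Z=0
after  1: r0=0xd1 r1=0x71 r2=0x42 r3=0x48  N=0 Z=0
after  2: r0=0xd1 r1=0x71 r2=0x42 r3=0x89  N=1 Z=0
after  3: r0=0xd3 r1=0x71 r2=0x42 r3=0x89  N=1 Z=0
after  4: r0=0xd3 r1=0x71 r2=0x42 r3=0x47  N=0 Z=0
after  5: r0=0xd3 r1=0x05 r2=0x42 r3=0x47  N=0 Z=0
after  6: r0=0x47 r1=0x05 r2=0x42 r3=0x47  N=0 Z=0
-- IRQ taken; context saved, return-PC = 7 --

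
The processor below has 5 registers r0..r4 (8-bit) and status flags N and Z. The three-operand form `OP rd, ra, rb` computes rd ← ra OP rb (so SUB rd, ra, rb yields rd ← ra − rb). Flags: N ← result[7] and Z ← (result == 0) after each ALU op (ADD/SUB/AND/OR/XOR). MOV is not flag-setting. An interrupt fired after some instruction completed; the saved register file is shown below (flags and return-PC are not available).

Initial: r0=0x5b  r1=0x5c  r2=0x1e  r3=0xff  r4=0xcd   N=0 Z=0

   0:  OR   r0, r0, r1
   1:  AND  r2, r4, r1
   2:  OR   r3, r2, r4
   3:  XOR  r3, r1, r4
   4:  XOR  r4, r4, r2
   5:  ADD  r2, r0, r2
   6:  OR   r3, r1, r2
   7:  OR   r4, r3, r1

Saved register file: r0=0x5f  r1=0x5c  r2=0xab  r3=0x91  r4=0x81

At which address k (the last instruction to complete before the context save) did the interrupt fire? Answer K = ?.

K = 5

after  0: r0=0x5f r1=0x5c r2=0x1e r3=0xff r4=0xcd  N=0 Z=0
after  1: r0=0x5f r1=0x5c r2=0x4c r3=0xff r4=0xcd  N=0 Z=0
after  2: r0=0x5f r1=0x5c r2=0x4c r3=0xcd r4=0xcd  N=1 Z=0
after  3: r0=0x5f r1=0x5c r2=0x4c r3=0x91 r4=0xcd  N=1 Z=0
after  4: r0=0x5f r1=0x5c r2=0x4c r3=0x91 r4=0x81  N=1 Z=0
after  5: r0=0x5f r1=0x5c r2=0xab r3=0x91 r4=0x81  N=1 Z=0
-- IRQ taken; context saved, return-PC = 6 --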